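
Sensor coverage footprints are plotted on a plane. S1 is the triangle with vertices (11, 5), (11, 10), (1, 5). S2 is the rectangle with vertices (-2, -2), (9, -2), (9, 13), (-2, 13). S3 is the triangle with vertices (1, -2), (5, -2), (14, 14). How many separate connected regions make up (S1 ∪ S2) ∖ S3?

(S1 ∪ S2) ∖ S3 splits into 2 disjoint pieces (area 18, area 126.5263).

2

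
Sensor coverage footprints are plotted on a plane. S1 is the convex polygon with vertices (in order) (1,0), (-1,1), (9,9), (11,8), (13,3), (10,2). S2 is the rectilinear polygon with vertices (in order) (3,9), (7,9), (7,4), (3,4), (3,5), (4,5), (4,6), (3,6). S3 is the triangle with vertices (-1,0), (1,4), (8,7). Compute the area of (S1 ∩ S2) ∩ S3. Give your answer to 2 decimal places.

3.10

The region (S1 ∩ S2) ∩ S3 is the polygon with vertices (4.769,5.615), (7,6.571), (7,6.222), (4.143,4), (3,4), (3,4.2), (4,5).
By the shoelace formula its area is 3.10.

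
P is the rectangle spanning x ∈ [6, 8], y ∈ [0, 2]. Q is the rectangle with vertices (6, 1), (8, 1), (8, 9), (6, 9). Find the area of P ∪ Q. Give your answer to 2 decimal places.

18.00

By inclusion–exclusion:
Individual areas: |P| = 4, |Q| = 16.
|P∩Q|: x∈[6,8], y∈[1,2] → 2·1 = 2.
|P ∪ Q| = 20 − 2 = 18.00.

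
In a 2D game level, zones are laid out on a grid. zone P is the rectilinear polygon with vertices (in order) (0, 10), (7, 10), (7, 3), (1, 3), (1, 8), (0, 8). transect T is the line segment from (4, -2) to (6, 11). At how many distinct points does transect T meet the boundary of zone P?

The segment meets the boundary at (4.769,3), (5.846,10).

2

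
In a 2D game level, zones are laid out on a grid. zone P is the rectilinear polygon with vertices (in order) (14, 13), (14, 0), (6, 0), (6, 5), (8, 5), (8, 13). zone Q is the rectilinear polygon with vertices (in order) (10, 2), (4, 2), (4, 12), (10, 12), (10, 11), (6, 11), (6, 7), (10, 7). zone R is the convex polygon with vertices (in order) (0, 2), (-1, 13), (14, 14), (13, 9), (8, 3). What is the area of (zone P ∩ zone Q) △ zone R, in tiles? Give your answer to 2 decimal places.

127.80

|zone P ∩ zone Q| = 18.
|(zone P ∩ zone Q) ∩ zone R| = 11.85.
|(zone P ∩ zone Q) △ zone R| = 18 + 133.5 − 23.7 = 127.80.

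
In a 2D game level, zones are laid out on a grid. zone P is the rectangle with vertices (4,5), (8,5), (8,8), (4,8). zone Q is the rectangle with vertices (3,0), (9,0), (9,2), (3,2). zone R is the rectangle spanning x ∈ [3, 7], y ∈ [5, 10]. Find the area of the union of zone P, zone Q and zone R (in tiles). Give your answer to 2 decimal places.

35.00

By inclusion–exclusion:
Individual areas: |zone P| = 12, |zone Q| = 12, |zone R| = 20.
|zone P∩zone Q| = 0 (no overlap).
|zone P∩zone R|: x∈[4,7], y∈[5,8] → 3·3 = 9.
|zone Q∩zone R| = 0 (no overlap).
|zone P∩zone Q∩zone R| = 0.
|zone P ∪ zone Q ∪ zone R| = 44 − 9 + 0 = 35.00.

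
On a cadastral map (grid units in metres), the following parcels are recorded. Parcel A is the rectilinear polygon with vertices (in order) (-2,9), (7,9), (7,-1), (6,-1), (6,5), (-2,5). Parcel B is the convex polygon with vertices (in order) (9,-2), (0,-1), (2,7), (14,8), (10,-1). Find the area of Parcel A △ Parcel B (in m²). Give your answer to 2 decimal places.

|Parcel A| = 42, |Parcel B| = 97, |Parcel A∩Parcel B| = 17.5417.
|Parcel A △ Parcel B| = |Parcel A| + |Parcel B| − 2·|Parcel A∩Parcel B| = 42 + 97 − 35.0833 = 103.92.

103.92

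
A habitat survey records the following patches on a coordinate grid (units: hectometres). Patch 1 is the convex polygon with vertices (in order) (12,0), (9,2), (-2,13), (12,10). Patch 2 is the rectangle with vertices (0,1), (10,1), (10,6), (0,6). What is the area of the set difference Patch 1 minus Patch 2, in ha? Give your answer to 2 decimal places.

|Patch 1| = 75.5, |Patch 1∩Patch 2| = 12.3333.
|Patch 1 ∖ Patch 2| = |Patch 1| − |Patch 1∩Patch 2| = 75.5 − 12.3333 = 63.17.

63.17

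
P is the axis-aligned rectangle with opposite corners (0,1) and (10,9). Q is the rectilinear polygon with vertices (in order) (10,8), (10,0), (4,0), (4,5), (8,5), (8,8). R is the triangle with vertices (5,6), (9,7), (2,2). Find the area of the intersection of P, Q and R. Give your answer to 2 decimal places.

1.92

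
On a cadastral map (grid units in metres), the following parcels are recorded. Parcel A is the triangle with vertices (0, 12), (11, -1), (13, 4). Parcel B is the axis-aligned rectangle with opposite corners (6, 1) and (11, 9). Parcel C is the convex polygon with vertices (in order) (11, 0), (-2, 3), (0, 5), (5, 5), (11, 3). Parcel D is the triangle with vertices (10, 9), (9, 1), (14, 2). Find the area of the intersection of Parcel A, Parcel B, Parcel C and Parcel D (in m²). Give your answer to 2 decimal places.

3.80

The intersection is the polygon with vertices (9.04,1.317), (9.32,3.56), (11,3), (11,1.4), (9.263,1.053).
By the shoelace formula its area is 3.80.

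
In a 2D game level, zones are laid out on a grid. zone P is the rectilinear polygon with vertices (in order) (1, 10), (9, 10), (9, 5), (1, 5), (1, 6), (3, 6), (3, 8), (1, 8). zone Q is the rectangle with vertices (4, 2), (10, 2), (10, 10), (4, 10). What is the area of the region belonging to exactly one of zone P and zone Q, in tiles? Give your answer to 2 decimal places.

34.00

|zone P| = 36, |zone Q| = 48, |zone P∩zone Q| = 25.
|zone P △ zone Q| = |zone P| + |zone Q| − 2·|zone P∩zone Q| = 36 + 48 − 50 = 34.00.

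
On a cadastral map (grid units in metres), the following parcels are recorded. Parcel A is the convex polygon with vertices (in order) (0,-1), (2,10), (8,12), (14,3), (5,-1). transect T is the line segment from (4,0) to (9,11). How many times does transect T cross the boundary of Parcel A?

1

The segment meets the boundary at (8.865,10.703).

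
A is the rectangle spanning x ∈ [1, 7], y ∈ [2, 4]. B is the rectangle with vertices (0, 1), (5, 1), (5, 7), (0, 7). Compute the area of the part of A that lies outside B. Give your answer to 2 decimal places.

4.00

|A∩B|: x∈[1,5], y∈[2,4] → 4·2 = 8.
|A| = 12.
|A ∖ B| = |A| − |A∩B| = 12 − 8 = 4.00.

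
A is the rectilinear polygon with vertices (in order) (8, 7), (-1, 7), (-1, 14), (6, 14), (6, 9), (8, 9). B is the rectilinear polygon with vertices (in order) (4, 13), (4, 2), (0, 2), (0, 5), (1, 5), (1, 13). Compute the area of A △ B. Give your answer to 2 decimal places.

53.00

|A| = 53, |B| = 36, |A∩B| = 18.
|A △ B| = |A| + |B| − 2·|A∩B| = 53 + 36 − 36 = 53.00.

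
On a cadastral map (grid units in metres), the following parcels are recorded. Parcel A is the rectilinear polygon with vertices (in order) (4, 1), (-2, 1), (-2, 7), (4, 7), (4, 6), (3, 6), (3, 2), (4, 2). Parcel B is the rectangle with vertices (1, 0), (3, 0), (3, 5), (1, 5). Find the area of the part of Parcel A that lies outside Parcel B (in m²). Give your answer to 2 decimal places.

|Parcel A| = 32, |Parcel A∩Parcel B| = 8.
|Parcel A ∖ Parcel B| = |Parcel A| − |Parcel A∩Parcel B| = 32 − 8 = 24.00.

24.00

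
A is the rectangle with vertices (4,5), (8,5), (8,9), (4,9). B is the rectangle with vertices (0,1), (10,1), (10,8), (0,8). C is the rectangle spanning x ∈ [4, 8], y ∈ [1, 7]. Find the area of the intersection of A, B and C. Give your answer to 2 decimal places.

8.00

The intersection is the polygon with vertices (4,5), (4,7), (8,7), (8,5).
By the shoelace formula its area is 8.00.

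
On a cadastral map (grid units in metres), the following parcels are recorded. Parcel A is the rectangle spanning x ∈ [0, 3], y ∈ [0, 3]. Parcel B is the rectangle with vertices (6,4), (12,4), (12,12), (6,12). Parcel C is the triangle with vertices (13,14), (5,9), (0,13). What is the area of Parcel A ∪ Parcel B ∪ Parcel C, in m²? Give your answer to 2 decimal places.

By inclusion–exclusion:
Individual areas: |Parcel A| = 9, |Parcel B| = 48, |Parcel C| = 28.5.
|Parcel A∩Parcel B| = 0 (no overlap).
|Parcel A∩Parcel C| = 0.
|Parcel B∩Parcel C| = 4.5125.
|Parcel A∩Parcel B∩Parcel C| = 0.
|Parcel A ∪ Parcel B ∪ Parcel C| = 85.5 − 4.5125 + 0 = 80.99.

80.99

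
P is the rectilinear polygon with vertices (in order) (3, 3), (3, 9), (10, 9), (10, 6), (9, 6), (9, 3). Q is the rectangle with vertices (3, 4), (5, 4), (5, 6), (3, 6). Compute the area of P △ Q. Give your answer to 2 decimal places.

|P| = 39, |Q| = 4, |P∩Q| = 4.
|P △ Q| = |P| + |Q| − 2·|P∩Q| = 39 + 4 − 8 = 35.00.

35.00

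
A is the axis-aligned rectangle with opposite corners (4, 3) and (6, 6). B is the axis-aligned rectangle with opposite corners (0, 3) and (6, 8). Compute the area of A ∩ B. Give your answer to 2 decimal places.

|A∩B|: x∈[4,6], y∈[3,6] → 2·3 = 6.

6.00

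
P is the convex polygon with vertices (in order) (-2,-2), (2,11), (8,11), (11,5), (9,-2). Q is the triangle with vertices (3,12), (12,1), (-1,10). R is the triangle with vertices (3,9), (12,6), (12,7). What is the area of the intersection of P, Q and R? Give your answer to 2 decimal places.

0.56

The intersection is the polygon with vertices (6.375,7.875), (3,9), (6,8.333).
By the shoelace formula its area is 0.56.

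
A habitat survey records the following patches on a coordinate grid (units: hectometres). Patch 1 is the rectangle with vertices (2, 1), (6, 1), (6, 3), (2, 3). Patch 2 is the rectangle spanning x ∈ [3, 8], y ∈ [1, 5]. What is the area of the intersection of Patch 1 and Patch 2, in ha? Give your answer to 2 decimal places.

6.00

|Patch 1∩Patch 2|: x∈[3,6], y∈[1,3] → 3·2 = 6.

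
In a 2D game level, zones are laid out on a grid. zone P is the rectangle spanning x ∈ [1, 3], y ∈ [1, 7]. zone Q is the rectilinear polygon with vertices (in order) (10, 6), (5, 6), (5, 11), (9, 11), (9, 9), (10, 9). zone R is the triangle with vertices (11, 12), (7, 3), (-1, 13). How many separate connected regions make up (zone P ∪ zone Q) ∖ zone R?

(zone P ∪ zone Q) ∖ zone R splits into 2 disjoint pieces (area 12, area 3).

2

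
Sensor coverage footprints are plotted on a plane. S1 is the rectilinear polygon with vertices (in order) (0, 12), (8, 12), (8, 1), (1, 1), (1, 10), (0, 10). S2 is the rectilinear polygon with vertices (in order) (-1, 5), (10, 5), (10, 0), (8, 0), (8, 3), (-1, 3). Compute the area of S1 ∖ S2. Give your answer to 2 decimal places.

65.00

|S1| = 79, |S1∩S2| = 14.
|S1 ∖ S2| = |S1| − |S1∩S2| = 79 − 14 = 65.00.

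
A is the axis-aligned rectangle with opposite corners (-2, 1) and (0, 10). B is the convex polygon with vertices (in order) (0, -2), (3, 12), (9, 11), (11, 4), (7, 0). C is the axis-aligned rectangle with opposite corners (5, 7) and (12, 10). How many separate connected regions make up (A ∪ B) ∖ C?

2

(A ∪ B) ∖ C splits into 2 disjoint pieces (area 18, area 83.8571).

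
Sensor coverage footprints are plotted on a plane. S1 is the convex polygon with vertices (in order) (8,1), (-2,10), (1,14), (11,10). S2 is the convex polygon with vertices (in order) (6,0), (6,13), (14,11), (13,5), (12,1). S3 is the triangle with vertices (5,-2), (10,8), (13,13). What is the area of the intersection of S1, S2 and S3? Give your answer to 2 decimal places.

1.62

The intersection is the polygon with vertices (10.333,8), (7.054,1.851), (6.965,1.931), (10,8), (10.75,9.25).
By the shoelace formula its area is 1.62.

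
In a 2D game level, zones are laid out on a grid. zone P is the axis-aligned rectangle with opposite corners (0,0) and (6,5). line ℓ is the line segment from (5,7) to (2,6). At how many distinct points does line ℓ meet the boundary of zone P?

0

The segment lies entirely outside zone P and never meets its boundary.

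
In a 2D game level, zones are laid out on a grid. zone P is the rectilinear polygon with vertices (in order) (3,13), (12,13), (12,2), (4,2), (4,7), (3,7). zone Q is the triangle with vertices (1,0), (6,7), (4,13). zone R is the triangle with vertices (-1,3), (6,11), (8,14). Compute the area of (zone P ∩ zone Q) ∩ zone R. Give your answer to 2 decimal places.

0.78

The region (zone P ∩ zone Q) ∩ zone R is the polygon with vertices (3,7.889), (4.921,10.237), (5.035,9.897), (3,7.571).
By the shoelace formula its area is 0.78.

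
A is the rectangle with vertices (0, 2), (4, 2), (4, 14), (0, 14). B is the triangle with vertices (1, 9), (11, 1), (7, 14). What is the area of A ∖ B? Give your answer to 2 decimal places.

|A| = 48, |A∩B| = 7.35.
|A ∖ B| = |A| − |A∩B| = 48 − 7.35 = 40.65.

40.65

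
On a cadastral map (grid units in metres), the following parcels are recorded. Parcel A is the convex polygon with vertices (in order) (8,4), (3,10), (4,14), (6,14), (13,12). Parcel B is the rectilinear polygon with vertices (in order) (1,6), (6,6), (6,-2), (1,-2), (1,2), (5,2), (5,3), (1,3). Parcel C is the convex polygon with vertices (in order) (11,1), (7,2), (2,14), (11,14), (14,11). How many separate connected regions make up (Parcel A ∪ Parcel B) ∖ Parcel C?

(Parcel A ∪ Parcel B) ∖ Parcel C splits into 2 disjoint pieces (area 0.8667, area 35.4667).

2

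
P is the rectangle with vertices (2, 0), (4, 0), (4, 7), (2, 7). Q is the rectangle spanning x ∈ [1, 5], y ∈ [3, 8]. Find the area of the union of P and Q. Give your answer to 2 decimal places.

26.00

By inclusion–exclusion:
Individual areas: |P| = 14, |Q| = 20.
|P∩Q|: x∈[2,4], y∈[3,7] → 2·4 = 8.
|P ∪ Q| = 34 − 8 = 26.00.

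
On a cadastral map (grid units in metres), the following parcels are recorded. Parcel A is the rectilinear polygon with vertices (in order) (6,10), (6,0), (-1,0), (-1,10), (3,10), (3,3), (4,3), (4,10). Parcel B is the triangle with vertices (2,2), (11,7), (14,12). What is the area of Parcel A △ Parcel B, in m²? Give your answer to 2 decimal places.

|Parcel A| = 63, |Parcel B| = 15, |Parcel A∩Parcel B| = 1.9667.
|Parcel A △ Parcel B| = |Parcel A| + |Parcel B| − 2·|Parcel A∩Parcel B| = 63 + 15 − 3.9333 = 74.07.

74.07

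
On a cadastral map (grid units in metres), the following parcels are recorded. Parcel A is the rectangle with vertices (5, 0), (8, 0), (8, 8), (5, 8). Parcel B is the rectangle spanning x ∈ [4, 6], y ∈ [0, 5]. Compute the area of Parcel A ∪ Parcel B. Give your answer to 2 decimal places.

By inclusion–exclusion:
Individual areas: |Parcel A| = 24, |Parcel B| = 10.
|Parcel A∩Parcel B|: x∈[5,6], y∈[0,5] → 1·5 = 5.
|Parcel A ∪ Parcel B| = 34 − 5 = 29.00.

29.00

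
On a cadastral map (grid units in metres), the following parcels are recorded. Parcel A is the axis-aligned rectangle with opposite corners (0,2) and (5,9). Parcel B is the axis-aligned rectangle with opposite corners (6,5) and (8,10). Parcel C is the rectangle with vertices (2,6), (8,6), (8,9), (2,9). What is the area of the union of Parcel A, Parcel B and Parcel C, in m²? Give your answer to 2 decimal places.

48.00

By inclusion–exclusion:
Individual areas: |Parcel A| = 35, |Parcel B| = 10, |Parcel C| = 18.
|Parcel A∩Parcel B| = 0 (no overlap).
|Parcel A∩Parcel C|: x∈[2,5], y∈[6,9] → 3·3 = 9.
|Parcel B∩Parcel C|: x∈[6,8], y∈[6,9] → 2·3 = 6.
|Parcel A∩Parcel B∩Parcel C| = 0.
|Parcel A ∪ Parcel B ∪ Parcel C| = 63 − 15 + 0 = 48.00.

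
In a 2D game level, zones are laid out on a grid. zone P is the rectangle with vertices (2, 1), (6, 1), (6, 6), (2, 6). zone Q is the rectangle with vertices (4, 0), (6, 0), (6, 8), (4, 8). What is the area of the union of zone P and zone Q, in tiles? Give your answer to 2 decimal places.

26.00

By inclusion–exclusion:
Individual areas: |zone P| = 20, |zone Q| = 16.
|zone P∩zone Q|: x∈[4,6], y∈[1,6] → 2·5 = 10.
|zone P ∪ zone Q| = 36 − 10 = 26.00.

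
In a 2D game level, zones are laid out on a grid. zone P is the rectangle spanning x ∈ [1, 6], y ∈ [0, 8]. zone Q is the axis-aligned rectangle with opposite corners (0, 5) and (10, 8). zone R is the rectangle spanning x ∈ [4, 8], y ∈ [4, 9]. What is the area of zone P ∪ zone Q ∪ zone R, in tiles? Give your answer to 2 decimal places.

61.00

By inclusion–exclusion:
Individual areas: |zone P| = 40, |zone Q| = 30, |zone R| = 20.
|zone P∩zone Q|: x∈[1,6], y∈[5,8] → 5·3 = 15.
|zone P∩zone R|: x∈[4,6], y∈[4,8] → 2·4 = 8.
|zone Q∩zone R|: x∈[4,8], y∈[5,8] → 4·3 = 12.
|zone P∩zone Q∩zone R| = 6.
|zone P ∪ zone Q ∪ zone R| = 90 − 35 + 6 = 61.00.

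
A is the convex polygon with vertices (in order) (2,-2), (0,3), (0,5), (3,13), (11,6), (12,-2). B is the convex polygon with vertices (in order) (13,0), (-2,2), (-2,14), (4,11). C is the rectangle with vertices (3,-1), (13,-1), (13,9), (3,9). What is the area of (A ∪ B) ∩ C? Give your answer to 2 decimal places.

The region (A ∪ B) ∩ C is the polygon with vertices (11,6), (11.525,1.803), (13,0), (11.729,0.17), (11.875,-1), (3,-1), (3,9), (7.571,9).
By the shoelace formula its area is 78.94.

78.94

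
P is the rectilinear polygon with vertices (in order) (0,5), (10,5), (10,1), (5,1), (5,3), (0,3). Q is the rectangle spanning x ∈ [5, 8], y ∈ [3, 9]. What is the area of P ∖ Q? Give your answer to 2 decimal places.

24.00

|P| = 30, |P∩Q| = 6.
|P ∖ Q| = |P| − |P∩Q| = 30 − 6 = 24.00.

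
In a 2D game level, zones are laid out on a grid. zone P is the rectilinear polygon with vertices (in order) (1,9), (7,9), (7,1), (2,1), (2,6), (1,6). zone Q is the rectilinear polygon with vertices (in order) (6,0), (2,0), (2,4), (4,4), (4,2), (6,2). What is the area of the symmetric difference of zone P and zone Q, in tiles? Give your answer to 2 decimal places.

|zone P| = 43, |zone Q| = 12, |zone P∩zone Q| = 8.
|zone P △ zone Q| = |zone P| + |zone Q| − 2·|zone P∩zone Q| = 43 + 12 − 16 = 39.00.

39.00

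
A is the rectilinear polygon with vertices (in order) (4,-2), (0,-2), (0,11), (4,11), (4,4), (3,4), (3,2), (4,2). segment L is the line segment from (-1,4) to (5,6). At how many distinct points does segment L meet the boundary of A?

The segment meets the boundary at (4,5.667), (0,4.333).

2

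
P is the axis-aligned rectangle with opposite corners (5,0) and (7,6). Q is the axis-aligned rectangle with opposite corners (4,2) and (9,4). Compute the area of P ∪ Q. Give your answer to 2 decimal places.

By inclusion–exclusion:
Individual areas: |P| = 12, |Q| = 10.
|P∩Q|: x∈[5,7], y∈[2,4] → 2·2 = 4.
|P ∪ Q| = 22 − 4 = 18.00.

18.00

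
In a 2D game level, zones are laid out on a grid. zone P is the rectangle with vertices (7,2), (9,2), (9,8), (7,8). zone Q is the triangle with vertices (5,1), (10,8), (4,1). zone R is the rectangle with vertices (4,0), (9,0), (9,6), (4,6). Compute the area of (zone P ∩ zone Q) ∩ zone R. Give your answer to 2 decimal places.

The region (zone P ∩ zone Q) ∩ zone R is the polygon with vertices (7,3.8), (7,4.5), (8.286,6), (8.571,6).
By the shoelace formula its area is 0.76.

0.76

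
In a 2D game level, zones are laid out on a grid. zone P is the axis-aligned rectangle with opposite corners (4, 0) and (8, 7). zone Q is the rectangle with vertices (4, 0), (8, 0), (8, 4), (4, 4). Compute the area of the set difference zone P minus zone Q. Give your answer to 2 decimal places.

12.00

|zone P∩zone Q|: x∈[4,8], y∈[0,4] → 4·4 = 16.
|zone P| = 28.
|zone P ∖ zone Q| = |zone P| − |zone P∩zone Q| = 28 − 16 = 12.00.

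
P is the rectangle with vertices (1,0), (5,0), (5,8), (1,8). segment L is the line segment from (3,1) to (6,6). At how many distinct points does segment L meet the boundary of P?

1

The segment meets the boundary at (5,4.333).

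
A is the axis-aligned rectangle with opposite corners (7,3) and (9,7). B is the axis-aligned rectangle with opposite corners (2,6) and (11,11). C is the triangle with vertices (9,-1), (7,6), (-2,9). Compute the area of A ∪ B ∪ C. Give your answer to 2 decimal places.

74.05

By inclusion–exclusion:
Individual areas: |A| = 8, |B| = 45, |C| = 28.5.
|A∩B|: x∈[7,9], y∈[6,7] → 2·1 = 2.
|A∩C| = 1.2857.
|B∩C| = 4.1667.
|A∩B∩C| = 0.
|A ∪ B ∪ C| = 81.5 − 7.4524 + 0 = 74.05.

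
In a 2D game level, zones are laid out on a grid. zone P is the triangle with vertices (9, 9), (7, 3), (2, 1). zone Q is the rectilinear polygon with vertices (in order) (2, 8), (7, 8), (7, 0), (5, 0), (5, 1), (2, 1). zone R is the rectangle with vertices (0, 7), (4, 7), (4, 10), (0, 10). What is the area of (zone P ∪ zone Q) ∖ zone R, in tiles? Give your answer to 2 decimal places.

|zone P ∪ zone Q| = 40.7143.
|(zone P ∪ zone Q) ∩ zone R| = 2.
|(zone P ∪ zone Q) ∖ zone R| = 40.7143 − 2 = 38.71.

38.71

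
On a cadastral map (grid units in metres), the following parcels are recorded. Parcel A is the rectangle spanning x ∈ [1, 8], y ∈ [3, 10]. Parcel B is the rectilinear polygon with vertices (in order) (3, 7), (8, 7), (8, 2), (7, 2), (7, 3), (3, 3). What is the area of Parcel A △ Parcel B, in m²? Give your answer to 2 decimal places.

30.00

|Parcel A| = 49, |Parcel B| = 21, |Parcel A∩Parcel B| = 20.
|Parcel A △ Parcel B| = |Parcel A| + |Parcel B| − 2·|Parcel A∩Parcel B| = 49 + 21 − 40 = 30.00.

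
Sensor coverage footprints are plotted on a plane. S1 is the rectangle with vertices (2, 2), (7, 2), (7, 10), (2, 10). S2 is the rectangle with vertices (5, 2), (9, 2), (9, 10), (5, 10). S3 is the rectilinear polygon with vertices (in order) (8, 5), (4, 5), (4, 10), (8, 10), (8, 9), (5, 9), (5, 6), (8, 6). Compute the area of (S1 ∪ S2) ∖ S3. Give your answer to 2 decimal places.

45.00

|S1 ∪ S2| = 56.
|(S1 ∪ S2) ∩ S3| = 11.
|(S1 ∪ S2) ∖ S3| = 56 − 11 = 45.00.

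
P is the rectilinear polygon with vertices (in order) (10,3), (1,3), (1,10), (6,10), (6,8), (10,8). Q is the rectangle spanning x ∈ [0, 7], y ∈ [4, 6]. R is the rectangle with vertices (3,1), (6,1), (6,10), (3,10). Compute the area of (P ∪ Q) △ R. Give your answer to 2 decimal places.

|P ∪ Q| = 57.
|(P ∪ Q) ∩ R| = 21.
|(P ∪ Q) △ R| = 57 + 27 − 42 = 42.00.

42.00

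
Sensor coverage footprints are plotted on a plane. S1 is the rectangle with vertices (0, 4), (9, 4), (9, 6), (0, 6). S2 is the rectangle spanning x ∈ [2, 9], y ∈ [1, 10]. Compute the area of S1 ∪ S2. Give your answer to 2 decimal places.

67.00

By inclusion–exclusion:
Individual areas: |S1| = 18, |S2| = 63.
|S1∩S2|: x∈[2,9], y∈[4,6] → 7·2 = 14.
|S1 ∪ S2| = 81 − 14 = 67.00.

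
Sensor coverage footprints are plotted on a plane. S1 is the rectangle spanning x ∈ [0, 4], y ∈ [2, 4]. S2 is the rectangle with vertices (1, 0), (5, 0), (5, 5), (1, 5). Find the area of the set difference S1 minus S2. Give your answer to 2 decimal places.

2.00

|S1∩S2|: x∈[1,4], y∈[2,4] → 3·2 = 6.
|S1| = 8.
|S1 ∖ S2| = |S1| − |S1∩S2| = 8 − 6 = 2.00.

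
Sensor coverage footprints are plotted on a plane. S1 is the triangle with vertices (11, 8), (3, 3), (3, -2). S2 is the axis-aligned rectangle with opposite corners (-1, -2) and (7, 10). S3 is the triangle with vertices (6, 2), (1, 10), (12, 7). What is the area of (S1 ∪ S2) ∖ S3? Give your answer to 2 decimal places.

73.45

|S1 ∪ S2| = 101.
|(S1 ∪ S2) ∩ S3| = 27.5533.
|(S1 ∪ S2) ∖ S3| = 101 − 27.5533 = 73.45.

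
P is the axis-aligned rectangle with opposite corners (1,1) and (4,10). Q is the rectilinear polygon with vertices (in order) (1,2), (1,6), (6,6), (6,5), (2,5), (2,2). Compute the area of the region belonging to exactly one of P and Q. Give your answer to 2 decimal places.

|P| = 27, |Q| = 8, |P∩Q| = 6.
|P △ Q| = |P| + |Q| − 2·|P∩Q| = 27 + 8 − 12 = 23.00.

23.00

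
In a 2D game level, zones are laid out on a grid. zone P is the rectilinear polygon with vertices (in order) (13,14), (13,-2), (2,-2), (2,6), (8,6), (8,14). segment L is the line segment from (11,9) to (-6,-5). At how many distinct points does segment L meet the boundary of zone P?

3

The segment meets the boundary at (2,1.588), (8,6.529), (7.357,6).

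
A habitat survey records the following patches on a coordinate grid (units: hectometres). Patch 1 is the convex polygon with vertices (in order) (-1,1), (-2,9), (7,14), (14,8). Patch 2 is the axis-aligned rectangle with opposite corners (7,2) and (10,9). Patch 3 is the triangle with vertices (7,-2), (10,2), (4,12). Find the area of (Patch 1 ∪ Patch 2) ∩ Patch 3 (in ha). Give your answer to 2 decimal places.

The region (Patch 1 ∪ Patch 2) ∩ Patch 3 is the polygon with vertices (7,2), (7,4.733), (5.688,4.121), (4,12), (10,2).
By the shoelace formula its area is 16.58.

16.58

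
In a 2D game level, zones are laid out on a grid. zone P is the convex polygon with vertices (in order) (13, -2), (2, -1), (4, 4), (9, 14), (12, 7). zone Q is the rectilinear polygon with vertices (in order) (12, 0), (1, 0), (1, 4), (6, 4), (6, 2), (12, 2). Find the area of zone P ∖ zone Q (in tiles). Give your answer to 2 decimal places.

75.30

|zone P| = 98.5, |zone P∩zone Q| = 23.2.
|zone P ∖ zone Q| = |zone P| − |zone P∩zone Q| = 98.5 − 23.2 = 75.30.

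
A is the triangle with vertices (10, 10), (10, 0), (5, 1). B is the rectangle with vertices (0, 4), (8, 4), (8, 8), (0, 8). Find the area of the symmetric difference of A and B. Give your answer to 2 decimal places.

|A| = 25, |B| = 32, |A∩B| = 1.6.
|A △ B| = |A| + |B| − 2·|A∩B| = 25 + 32 − 3.2 = 53.80.

53.80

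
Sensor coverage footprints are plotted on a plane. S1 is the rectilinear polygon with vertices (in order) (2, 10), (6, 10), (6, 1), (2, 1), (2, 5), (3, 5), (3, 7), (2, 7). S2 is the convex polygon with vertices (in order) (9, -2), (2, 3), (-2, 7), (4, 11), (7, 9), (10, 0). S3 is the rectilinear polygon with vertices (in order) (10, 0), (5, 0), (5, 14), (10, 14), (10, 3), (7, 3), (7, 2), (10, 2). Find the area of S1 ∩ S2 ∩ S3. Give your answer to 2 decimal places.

8.92

The intersection is the polygon with vertices (6,9.667), (6,1), (5,1), (5,10), (5.5,10).
By the shoelace formula its area is 8.92.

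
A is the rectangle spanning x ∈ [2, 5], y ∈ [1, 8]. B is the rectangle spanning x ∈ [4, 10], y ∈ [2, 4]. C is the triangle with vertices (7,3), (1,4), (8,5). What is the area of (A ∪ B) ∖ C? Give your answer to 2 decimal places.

|A ∪ B| = 31.
|(A ∪ B) ∩ C| = 4.2381.
|(A ∪ B) ∖ C| = 31 − 4.2381 = 26.76.

26.76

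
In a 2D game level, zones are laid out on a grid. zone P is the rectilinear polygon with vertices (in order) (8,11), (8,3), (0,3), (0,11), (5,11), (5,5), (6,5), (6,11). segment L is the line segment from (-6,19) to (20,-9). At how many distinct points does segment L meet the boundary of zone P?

4

The segment meets the boundary at (6,6.077), (5,7.154), (1.429,11), (8,3.923).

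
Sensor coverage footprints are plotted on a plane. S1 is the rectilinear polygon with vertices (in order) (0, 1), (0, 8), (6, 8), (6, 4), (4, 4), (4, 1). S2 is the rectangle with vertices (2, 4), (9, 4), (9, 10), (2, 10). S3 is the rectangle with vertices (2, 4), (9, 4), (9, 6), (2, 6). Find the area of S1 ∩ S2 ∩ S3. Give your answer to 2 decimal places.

The intersection is the polygon with vertices (6,4), (4,4), (2,4), (2,6), (6,6).
By the shoelace formula its area is 8.00.

8.00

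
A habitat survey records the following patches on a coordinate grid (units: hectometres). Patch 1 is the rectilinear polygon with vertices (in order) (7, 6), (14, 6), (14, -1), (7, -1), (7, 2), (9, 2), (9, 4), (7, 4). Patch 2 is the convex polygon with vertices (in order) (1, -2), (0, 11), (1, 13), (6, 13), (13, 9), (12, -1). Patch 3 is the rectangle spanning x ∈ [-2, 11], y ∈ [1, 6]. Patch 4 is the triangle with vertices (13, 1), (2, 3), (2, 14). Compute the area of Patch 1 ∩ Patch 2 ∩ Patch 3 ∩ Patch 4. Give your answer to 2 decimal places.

The intersection is the polygon with vertices (9,2), (9,4), (7,4), (7,6), (8.769,6), (11,3.364), (11,1.364), (7.5,2).
By the shoelace formula its area is 10.17.

10.17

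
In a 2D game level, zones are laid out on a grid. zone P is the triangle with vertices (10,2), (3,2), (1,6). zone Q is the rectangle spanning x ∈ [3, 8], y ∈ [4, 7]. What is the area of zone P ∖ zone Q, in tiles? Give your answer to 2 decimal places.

|zone P| = 14, |zone P∩zone Q| = 1.3889.
|zone P ∖ zone Q| = |zone P| − |zone P∩zone Q| = 14 − 1.3889 = 12.61.

12.61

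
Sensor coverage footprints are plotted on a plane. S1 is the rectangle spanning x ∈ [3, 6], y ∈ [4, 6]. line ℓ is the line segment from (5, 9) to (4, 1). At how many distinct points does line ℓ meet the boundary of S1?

The segment meets the boundary at (4.375,4), (4.625,6).

2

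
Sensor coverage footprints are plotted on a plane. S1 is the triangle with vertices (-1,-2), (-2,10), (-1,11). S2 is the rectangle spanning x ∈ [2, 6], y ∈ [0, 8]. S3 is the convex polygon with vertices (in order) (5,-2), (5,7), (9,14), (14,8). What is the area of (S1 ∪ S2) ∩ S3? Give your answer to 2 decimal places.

7.71

The region (S1 ∪ S2) ∩ S3 is the polygon with vertices (6,8), (6,0), (5,0), (5,7), (5.571,8).
By the shoelace formula its area is 7.71.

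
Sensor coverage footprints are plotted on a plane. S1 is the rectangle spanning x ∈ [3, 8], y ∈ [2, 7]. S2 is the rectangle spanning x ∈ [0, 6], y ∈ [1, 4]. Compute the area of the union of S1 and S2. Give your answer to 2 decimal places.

By inclusion–exclusion:
Individual areas: |S1| = 25, |S2| = 18.
|S1∩S2|: x∈[3,6], y∈[2,4] → 3·2 = 6.
|S1 ∪ S2| = 43 − 6 = 37.00.

37.00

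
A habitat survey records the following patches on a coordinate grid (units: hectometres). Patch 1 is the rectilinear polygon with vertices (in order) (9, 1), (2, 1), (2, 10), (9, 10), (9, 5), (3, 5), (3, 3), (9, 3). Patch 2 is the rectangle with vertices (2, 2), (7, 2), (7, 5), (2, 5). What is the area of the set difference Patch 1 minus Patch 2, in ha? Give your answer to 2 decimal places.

44.00

|Patch 1| = 51, |Patch 1∩Patch 2| = 7.
|Patch 1 ∖ Patch 2| = |Patch 1| − |Patch 1∩Patch 2| = 51 − 7 = 44.00.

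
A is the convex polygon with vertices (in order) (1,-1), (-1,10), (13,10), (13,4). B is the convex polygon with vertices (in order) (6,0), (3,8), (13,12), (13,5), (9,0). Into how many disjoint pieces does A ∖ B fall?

A ∖ B splits into 2 disjoint pieces (area 47.982, area 0.6).

2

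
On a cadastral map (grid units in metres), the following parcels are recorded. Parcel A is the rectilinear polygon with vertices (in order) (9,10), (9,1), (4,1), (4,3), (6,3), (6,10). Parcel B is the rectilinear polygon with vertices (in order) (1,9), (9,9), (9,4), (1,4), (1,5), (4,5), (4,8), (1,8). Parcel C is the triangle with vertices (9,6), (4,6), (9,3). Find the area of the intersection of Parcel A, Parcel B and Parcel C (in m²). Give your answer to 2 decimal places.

5.47

The intersection is the polygon with vertices (7.333,4), (6,4.8), (6,6), (9,6), (9,4).
By the shoelace formula its area is 5.47.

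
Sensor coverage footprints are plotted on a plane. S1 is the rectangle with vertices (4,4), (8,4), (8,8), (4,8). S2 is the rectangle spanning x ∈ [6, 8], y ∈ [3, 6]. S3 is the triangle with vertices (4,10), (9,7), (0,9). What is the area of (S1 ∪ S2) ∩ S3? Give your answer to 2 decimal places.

The region (S1 ∪ S2) ∩ S3 is the polygon with vertices (7.333,8), (8,7.6), (8,7.222), (4.5,8).
By the shoelace formula its area is 1.23.

1.23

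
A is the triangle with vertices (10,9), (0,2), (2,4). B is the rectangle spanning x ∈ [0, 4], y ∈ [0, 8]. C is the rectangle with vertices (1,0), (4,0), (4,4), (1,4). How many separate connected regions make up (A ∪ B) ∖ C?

1

(A ∪ B) ∖ C is a single connected region.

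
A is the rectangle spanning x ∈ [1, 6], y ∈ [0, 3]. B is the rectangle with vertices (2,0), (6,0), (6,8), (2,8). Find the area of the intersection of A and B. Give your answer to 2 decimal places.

|A∩B|: x∈[2,6], y∈[0,3] → 4·3 = 12.

12.00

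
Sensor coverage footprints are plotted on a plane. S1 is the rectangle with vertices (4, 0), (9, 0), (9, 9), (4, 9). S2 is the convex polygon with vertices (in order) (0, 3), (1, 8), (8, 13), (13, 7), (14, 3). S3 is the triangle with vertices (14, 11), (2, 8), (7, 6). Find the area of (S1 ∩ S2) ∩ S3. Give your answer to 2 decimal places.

The region (S1 ∩ S2) ∩ S3 is the polygon with vertices (9,9), (9,7.429), (7,6), (4,7.2), (4,8.5), (6,9).
By the shoelace formula its area is 11.27.

11.27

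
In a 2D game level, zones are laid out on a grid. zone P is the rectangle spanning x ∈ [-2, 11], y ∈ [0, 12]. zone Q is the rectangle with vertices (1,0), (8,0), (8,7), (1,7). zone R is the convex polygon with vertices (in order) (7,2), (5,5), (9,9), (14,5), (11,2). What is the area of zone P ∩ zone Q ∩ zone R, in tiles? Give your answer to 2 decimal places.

The intersection is the polygon with vertices (8,7), (8,2), (7,2), (5,5), (7,7).
By the shoelace formula its area is 10.00.

10.00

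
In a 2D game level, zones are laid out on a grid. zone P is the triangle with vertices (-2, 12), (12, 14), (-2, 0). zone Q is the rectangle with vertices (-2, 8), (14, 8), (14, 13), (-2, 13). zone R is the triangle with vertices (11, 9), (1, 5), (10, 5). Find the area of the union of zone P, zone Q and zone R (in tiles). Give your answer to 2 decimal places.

By inclusion–exclusion:
Individual areas: |zone P| = 84, |zone Q| = 80, |zone R| = 18.
|zone P∩zone Q| = 49.
|zone P∩zone R| = 1.3333.
|zone Q∩zone R| = 1.125.
|zone P∩zone Q∩zone R| = 0.
|zone P ∪ zone Q ∪ zone R| = 182 − 51.4583 + 0 = 130.54.

130.54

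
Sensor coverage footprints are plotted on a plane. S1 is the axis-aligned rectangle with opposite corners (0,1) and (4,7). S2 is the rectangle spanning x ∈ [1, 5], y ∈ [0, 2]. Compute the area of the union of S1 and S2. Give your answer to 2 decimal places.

By inclusion–exclusion:
Individual areas: |S1| = 24, |S2| = 8.
|S1∩S2|: x∈[1,4], y∈[1,2] → 3·1 = 3.
|S1 ∪ S2| = 32 − 3 = 29.00.

29.00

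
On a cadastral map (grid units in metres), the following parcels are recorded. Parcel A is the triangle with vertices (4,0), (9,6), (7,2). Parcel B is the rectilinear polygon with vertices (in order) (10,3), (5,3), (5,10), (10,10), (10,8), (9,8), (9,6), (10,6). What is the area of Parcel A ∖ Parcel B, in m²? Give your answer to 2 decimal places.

2.50

|Parcel A| = 4, |Parcel A∩Parcel B| = 1.5.
|Parcel A ∖ Parcel B| = |Parcel A| − |Parcel A∩Parcel B| = 4 − 1.5 = 2.50.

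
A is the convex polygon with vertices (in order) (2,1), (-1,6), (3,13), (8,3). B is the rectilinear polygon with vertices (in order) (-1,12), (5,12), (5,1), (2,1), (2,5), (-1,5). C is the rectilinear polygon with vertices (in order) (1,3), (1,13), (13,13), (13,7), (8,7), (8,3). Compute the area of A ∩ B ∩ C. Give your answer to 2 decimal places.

29.96

The intersection is the polygon with vertices (2.429,12), (3.5,12), (5,9), (5,3), (2,3), (2,5), (1,5), (1,9.5).
By the shoelace formula its area is 29.96.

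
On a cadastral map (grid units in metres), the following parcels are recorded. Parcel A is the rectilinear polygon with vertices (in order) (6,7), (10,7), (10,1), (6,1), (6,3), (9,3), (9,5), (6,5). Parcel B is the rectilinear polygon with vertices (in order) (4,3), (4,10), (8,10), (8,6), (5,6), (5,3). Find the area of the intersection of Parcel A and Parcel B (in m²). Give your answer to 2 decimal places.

2.00

The intersection is the polygon with vertices (8,7), (8,6), (6,6), (6,7).
By the shoelace formula its area is 2.00.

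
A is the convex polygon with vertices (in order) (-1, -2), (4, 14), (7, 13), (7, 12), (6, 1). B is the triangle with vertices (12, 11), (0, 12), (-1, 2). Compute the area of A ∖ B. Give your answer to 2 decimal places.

|A| = 67.5, |A∩B| = 27.882.
|A ∖ B| = |A| − |A∩B| = 67.5 − 27.882 = 39.62.

39.62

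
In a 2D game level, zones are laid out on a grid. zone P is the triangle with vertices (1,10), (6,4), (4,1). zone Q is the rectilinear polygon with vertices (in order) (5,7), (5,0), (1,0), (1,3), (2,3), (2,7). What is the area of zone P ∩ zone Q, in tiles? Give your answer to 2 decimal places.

The intersection is the polygon with vertices (5,5.2), (5,2.5), (4,1), (2,7), (3.5,7).
By the shoelace formula its area is 9.90.

9.90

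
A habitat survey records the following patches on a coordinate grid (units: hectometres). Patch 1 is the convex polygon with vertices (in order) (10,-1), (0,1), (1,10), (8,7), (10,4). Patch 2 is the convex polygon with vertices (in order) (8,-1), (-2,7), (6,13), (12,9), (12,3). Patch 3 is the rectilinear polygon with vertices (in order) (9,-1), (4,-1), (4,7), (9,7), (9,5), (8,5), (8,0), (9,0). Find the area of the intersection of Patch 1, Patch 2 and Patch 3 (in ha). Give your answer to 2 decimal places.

27.15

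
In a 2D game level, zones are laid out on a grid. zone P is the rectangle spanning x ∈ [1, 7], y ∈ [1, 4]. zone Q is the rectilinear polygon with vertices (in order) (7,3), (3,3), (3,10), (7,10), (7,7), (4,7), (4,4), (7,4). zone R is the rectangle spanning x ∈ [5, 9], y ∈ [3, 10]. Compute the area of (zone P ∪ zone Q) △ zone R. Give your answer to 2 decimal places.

|zone P ∪ zone Q| = 33.
|(zone P ∪ zone Q) ∩ zone R| = 8.
|(zone P ∪ zone Q) △ zone R| = 33 + 28 − 16 = 45.00.

45.00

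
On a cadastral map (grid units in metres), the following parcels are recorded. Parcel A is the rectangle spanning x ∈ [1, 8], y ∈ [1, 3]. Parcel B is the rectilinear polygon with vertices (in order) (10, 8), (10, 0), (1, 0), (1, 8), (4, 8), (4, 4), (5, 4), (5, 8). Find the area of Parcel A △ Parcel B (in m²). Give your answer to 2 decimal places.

54.00

|Parcel A| = 14, |Parcel B| = 68, |Parcel A∩Parcel B| = 14.
|Parcel A △ Parcel B| = |Parcel A| + |Parcel B| − 2·|Parcel A∩Parcel B| = 14 + 68 − 28 = 54.00.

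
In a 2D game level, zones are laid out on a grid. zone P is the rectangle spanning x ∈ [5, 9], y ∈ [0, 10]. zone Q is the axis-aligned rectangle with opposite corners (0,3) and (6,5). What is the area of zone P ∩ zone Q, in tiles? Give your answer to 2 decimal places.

|zone P∩zone Q|: x∈[5,6], y∈[3,5] → 1·2 = 2.

2.00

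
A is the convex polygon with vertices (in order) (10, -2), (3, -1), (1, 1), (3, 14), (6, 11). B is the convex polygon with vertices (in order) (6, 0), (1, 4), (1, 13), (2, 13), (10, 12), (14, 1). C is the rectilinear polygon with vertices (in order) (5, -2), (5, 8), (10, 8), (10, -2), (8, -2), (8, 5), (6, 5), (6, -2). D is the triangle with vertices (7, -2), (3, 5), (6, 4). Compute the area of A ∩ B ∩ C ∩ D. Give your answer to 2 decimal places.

3.51

The intersection is the polygon with vertices (6,0), (5.737,0.21), (5,1.5), (5,4.333), (6,4).
By the shoelace formula its area is 3.51.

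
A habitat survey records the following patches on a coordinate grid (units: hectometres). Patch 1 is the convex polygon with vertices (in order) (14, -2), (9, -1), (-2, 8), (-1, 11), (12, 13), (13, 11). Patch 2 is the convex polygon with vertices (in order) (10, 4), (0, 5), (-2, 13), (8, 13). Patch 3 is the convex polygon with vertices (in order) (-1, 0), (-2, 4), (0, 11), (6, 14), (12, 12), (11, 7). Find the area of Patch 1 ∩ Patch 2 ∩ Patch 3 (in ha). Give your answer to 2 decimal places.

The intersection is the polygon with vertices (-0.8,8.2), (0,11), (0.444,11.222), (8.132,12.405), (9.525,6.139), (6.463,4.354), (1.899,4.81), (-0.429,6.714).
By the shoelace formula its area is 63.19.

63.19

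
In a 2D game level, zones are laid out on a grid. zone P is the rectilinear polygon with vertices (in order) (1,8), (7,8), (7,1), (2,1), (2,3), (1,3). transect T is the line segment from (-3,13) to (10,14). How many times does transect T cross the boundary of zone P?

The segment lies entirely outside zone P and never meets its boundary.

0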